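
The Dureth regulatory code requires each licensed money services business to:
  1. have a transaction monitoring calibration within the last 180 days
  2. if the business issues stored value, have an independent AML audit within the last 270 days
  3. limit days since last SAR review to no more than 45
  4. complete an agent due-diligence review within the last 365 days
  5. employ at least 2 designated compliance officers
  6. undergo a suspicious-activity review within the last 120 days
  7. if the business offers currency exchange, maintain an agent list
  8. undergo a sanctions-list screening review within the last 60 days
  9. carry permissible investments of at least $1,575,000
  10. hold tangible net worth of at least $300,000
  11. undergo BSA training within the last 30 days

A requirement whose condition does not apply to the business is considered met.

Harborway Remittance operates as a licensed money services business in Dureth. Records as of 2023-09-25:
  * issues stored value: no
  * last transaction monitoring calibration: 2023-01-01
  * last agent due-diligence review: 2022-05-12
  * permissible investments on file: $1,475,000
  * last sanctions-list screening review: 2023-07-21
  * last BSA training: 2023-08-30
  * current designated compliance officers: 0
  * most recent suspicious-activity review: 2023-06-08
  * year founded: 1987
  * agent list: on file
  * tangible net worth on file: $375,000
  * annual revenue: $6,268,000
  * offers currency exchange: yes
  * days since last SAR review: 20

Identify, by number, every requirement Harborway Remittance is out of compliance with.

1, 4, 5, 8, 9

1. transaction monitoring calibration 267 days ago vs limit 180 → not met
2. condition 'issues stored value' does not hold → requirement n/a → met
3. days since last SAR review 20 ≤ 45 → met
4. agent due-diligence review 501 days ago vs limit 365 → not met
5. designated compliance officers 0 < 2 → not met
6. suspicious-activity review 109 days ago vs limit 120 → met
7. condition 'offers currency exchange' holds; agent list present → met
8. sanctions-list screening review 66 days ago vs limit 60 → not met
9. permissible investments $1,475,000 < $1,575,000 → not met
10. tangible net worth $375,000 ≥ $300,000 → met
11. BSA training 26 days ago vs limit 30 → met
Not met: 1, 4, 5, 8, 9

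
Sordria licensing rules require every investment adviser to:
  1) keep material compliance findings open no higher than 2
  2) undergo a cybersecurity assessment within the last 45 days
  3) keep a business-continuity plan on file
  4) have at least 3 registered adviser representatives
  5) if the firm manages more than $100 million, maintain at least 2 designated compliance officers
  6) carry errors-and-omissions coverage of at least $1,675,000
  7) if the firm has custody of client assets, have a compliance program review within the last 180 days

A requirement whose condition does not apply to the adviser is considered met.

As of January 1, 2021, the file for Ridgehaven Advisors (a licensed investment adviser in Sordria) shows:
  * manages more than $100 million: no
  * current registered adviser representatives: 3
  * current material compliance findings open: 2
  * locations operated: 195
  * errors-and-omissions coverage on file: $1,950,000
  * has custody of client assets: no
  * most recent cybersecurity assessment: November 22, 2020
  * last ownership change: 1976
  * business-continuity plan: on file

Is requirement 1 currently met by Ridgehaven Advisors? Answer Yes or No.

1. material compliance findings open 2 ≤ 2 → met

Yes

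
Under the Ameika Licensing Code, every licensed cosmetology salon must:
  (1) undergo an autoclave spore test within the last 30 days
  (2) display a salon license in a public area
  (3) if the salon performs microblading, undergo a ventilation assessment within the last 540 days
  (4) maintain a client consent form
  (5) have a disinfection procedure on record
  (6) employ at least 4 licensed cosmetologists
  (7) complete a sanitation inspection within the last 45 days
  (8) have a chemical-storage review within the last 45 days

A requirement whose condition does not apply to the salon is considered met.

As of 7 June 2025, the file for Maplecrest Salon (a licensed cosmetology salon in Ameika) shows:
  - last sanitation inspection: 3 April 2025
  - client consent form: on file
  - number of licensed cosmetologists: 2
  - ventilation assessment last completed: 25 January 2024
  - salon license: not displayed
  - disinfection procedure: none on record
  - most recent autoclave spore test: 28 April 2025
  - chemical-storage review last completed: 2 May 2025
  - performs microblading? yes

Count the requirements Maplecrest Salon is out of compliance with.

5

1. autoclave spore test 40 days ago vs limit 30 → not met
2. salon license absent → not met
3. condition 'performs microblading' holds; ventilation assessment 499 days ago vs limit 540 → met
4. client consent form present → met
5. disinfection procedure absent → not met
6. licensed cosmetologists 2 < 4 → not met
7. sanitation inspection 65 days ago vs limit 45 → not met
8. chemical-storage review 36 days ago vs limit 45 → met
Not met: 5 of 8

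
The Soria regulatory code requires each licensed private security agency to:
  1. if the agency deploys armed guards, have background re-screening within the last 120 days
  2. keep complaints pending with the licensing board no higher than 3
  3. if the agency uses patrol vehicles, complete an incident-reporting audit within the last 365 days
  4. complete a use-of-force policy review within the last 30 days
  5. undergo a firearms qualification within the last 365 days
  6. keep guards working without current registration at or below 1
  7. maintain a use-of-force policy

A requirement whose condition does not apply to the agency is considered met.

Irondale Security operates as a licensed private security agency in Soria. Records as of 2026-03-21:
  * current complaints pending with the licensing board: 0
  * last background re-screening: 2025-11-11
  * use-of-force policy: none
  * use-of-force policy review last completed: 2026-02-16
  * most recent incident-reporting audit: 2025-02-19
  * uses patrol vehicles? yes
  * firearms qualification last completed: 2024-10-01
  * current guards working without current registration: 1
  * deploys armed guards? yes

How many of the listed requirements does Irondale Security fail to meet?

5

1. condition 'deploys armed guards' holds; background re-screening 130 days ago vs limit 120 → not met
2. complaints pending with the licensing board 0 ≤ 3 → met
3. condition 'uses patrol vehicles' holds; incident-reporting audit 395 days ago vs limit 365 → not met
4. use-of-force policy review 33 days ago vs limit 30 → not met
5. firearms qualification 536 days ago vs limit 365 → not met
6. guards working without current registration 1 ≤ 1 → met
7. use-of-force policy absent → not met
Not met: 5 of 7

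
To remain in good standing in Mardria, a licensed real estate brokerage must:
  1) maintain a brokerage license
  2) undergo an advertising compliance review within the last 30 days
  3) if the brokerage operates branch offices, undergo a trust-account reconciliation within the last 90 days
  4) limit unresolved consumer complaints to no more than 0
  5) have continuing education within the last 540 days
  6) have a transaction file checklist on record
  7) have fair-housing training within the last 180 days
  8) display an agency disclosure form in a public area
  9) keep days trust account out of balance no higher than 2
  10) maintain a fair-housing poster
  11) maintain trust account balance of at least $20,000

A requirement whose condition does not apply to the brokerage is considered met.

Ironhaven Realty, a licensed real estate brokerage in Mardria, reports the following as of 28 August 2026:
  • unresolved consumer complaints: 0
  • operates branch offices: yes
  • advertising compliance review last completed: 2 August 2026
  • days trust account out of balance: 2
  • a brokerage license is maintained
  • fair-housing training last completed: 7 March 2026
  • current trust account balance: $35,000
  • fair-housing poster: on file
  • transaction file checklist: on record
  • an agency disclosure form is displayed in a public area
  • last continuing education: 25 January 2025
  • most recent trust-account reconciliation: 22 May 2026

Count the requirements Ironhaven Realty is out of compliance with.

1. brokerage license present → met
2. advertising compliance review 26 days ago vs limit 30 → met
3. condition 'operates branch offices' holds; trust-account reconciliation 98 days ago vs limit 90 → not met
4. unresolved consumer complaints 0 ≤ 0 → met
5. continuing education 580 days ago vs limit 540 → not met
6. transaction file checklist present → met
7. fair-housing training 174 days ago vs limit 180 → met
8. agency disclosure form present → met
9. days trust account out of balance 2 ≤ 2 → met
10. fair-housing poster present → met
11. trust account balance $35,000 ≥ $20,000 → met
Not met: 2 of 11

2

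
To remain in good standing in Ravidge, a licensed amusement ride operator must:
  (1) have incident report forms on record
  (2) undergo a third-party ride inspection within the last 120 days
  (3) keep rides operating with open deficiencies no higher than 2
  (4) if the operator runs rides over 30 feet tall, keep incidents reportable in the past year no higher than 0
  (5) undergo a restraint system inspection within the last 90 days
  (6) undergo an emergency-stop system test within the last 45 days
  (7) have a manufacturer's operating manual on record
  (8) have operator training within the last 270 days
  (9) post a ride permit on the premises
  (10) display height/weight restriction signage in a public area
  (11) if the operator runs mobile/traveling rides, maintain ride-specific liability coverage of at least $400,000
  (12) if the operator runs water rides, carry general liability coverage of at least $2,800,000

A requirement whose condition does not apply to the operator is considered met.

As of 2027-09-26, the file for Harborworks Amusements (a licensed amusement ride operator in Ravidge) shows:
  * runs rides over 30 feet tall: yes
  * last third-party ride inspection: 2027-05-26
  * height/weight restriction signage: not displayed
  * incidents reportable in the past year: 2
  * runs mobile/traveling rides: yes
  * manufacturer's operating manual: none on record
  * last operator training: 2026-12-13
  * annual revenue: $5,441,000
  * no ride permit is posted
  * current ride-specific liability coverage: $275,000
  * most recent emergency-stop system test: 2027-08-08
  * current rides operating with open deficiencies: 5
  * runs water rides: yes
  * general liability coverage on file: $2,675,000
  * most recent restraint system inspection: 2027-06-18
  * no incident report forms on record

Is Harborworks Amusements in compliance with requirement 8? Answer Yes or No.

No

8. operator training 287 days ago vs limit 270 → not met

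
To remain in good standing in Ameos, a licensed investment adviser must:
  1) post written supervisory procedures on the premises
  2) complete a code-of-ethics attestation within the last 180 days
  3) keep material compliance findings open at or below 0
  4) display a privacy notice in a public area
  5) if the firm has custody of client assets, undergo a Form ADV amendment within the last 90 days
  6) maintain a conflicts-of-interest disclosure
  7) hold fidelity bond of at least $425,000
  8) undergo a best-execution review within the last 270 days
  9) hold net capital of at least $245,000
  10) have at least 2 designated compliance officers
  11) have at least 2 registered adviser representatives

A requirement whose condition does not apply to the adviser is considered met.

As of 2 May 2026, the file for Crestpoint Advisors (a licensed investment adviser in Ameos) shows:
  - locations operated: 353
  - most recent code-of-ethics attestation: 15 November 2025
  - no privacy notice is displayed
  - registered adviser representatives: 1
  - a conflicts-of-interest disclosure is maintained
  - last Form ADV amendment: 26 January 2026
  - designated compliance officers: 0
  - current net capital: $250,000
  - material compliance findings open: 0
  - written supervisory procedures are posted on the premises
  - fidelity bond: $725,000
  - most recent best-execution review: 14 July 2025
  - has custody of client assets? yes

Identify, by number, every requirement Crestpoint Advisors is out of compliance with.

4, 5, 8, 10, 11

1. written supervisory procedures present → met
2. code-of-ethics attestation 168 days ago vs limit 180 → met
3. material compliance findings open 0 ≤ 0 → met
4. privacy notice absent → not met
5. condition 'has custody of client assets' holds; Form ADV amendment 96 days ago vs limit 90 → not met
6. conflicts-of-interest disclosure present → met
7. fidelity bond $725,000 ≥ $425,000 → met
8. best-execution review 292 days ago vs limit 270 → not met
9. net capital $250,000 ≥ $245,000 → met
10. designated compliance officers 0 < 2 → not met
11. registered adviser representatives 1 < 2 → not met
Not met: 4, 5, 8, 10, 11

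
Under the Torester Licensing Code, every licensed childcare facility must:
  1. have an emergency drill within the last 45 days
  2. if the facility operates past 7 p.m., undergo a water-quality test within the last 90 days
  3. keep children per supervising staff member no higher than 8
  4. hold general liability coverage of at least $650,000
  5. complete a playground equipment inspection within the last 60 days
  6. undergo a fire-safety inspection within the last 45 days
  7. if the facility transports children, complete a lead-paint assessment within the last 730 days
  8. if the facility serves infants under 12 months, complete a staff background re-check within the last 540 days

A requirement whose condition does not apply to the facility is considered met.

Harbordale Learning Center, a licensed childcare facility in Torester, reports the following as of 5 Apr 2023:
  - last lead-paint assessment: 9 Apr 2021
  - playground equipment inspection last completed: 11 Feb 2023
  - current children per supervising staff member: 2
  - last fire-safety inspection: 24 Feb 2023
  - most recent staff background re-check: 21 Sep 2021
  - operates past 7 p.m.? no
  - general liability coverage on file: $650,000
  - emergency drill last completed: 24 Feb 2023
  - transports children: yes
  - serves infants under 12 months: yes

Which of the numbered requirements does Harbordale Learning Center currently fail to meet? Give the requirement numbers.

1. emergency drill 40 days ago vs limit 45 → met
2. condition 'operates past 7 p.m.' does not hold → requirement n/a → met
3. children per supervising staff member 2 ≤ 8 → met
4. general liability coverage $650,000 ≥ $650,000 → met
5. playground equipment inspection 53 days ago vs limit 60 → met
6. fire-safety inspection 40 days ago vs limit 45 → met
7. condition 'transports children' holds; lead-paint assessment 726 days ago vs limit 730 → met
8. condition 'serves infants under 12 months' holds; staff background re-check 561 days ago vs limit 540 → not met
Not met: 8

8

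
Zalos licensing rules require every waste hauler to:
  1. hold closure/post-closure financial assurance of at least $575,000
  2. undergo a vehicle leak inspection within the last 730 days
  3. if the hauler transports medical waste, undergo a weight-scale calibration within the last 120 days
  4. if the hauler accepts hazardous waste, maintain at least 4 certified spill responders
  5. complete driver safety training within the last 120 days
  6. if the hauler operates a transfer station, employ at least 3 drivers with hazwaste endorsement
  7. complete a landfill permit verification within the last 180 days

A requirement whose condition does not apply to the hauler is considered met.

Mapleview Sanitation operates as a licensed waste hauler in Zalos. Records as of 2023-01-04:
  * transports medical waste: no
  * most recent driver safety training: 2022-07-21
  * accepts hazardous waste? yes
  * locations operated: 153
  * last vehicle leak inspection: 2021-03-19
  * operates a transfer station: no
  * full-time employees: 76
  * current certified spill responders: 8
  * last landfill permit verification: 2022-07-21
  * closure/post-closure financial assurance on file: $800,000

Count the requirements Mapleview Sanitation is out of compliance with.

1. closure/post-closure financial assurance $800,000 ≥ $575,000 → met
2. vehicle leak inspection 656 days ago vs limit 730 → met
3. condition 'transports medical waste' does not hold → requirement n/a → met
4. condition 'accepts hazardous waste' holds; certified spill responders 8 ≥ 4 → met
5. driver safety training 167 days ago vs limit 120 → not met
6. condition 'operates a transfer station' does not hold → requirement n/a → met
7. landfill permit verification 167 days ago vs limit 180 → met
Not met: 1 of 7

1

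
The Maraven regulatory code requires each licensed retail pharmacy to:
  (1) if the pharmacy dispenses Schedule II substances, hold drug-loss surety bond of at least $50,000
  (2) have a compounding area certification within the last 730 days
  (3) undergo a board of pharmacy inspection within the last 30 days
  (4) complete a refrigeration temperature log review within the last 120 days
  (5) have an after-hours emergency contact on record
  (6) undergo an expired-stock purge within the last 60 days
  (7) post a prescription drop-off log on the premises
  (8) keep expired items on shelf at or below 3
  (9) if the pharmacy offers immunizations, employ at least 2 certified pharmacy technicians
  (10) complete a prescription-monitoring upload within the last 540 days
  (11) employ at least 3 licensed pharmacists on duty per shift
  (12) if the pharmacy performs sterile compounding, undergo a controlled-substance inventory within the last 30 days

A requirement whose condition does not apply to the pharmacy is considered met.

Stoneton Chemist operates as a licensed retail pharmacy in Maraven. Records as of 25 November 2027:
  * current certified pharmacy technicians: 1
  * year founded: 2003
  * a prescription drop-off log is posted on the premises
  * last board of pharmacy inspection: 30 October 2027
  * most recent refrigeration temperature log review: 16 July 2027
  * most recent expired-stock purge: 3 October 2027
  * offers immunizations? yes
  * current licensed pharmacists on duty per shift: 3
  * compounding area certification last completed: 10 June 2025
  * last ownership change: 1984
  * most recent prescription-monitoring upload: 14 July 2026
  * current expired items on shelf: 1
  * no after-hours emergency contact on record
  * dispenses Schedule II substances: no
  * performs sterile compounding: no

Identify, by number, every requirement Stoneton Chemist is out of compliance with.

2, 4, 5, 9

1. condition 'dispenses Schedule II substances' does not hold → requirement n/a → met
2. compounding area certification 898 days ago vs limit 730 → not met
3. board of pharmacy inspection 26 days ago vs limit 30 → met
4. refrigeration temperature log review 132 days ago vs limit 120 → not met
5. after-hours emergency contact absent → not met
6. expired-stock purge 53 days ago vs limit 60 → met
7. prescription drop-off log present → met
8. expired items on shelf 1 ≤ 3 → met
9. condition 'offers immunizations' holds; certified pharmacy technicians 1 < 2 → not met
10. prescription-monitoring upload 499 days ago vs limit 540 → met
11. licensed pharmacists on duty per shift 3 ≥ 3 → met
12. condition 'performs sterile compounding' does not hold → requirement n/a → met
Not met: 2, 4, 5, 9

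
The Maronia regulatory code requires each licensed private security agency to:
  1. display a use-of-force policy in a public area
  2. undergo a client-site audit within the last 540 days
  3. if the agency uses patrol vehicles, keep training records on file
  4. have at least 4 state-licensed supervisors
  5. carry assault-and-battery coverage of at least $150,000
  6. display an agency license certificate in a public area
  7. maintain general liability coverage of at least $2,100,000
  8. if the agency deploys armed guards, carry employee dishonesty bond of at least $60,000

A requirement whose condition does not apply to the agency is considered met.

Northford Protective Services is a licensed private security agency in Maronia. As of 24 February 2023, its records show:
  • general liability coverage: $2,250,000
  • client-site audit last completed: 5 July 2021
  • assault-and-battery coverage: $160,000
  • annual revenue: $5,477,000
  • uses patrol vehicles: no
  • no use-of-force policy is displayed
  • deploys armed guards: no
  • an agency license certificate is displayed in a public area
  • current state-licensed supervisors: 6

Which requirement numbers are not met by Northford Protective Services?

1. use-of-force policy absent → not met
2. client-site audit 599 days ago vs limit 540 → not met
3. condition 'uses patrol vehicles' does not hold → requirement n/a → met
4. state-licensed supervisors 6 ≥ 4 → met
5. assault-and-battery coverage $160,000 ≥ $150,000 → met
6. agency license certificate present → met
7. general liability coverage $2,250,000 ≥ $2,100,000 → met
8. condition 'deploys armed guards' does not hold → requirement n/a → met
Not met: 1, 2

1, 2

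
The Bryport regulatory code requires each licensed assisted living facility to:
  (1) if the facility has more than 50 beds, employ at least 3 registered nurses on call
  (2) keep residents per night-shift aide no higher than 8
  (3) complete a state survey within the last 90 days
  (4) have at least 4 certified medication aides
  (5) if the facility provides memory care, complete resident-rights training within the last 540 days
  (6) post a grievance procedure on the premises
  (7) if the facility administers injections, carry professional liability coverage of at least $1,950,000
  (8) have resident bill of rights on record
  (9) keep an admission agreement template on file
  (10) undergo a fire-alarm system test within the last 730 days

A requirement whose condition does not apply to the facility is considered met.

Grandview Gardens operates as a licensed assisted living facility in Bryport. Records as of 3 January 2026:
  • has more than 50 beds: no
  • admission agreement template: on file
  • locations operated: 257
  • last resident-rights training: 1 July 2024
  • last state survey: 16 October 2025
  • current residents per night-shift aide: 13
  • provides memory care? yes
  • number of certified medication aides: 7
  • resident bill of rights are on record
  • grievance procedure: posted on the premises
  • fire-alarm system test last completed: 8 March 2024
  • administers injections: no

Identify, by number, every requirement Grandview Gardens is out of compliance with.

2, 5

1. condition 'has more than 50 beds' does not hold → requirement n/a → met
2. residents per night-shift aide 13 > 8 → not met
3. state survey 79 days ago vs limit 90 → met
4. certified medication aides 7 ≥ 4 → met
5. condition 'provides memory care' holds; resident-rights training 551 days ago vs limit 540 → not met
6. grievance procedure present → met
7. condition 'administers injections' does not hold → requirement n/a → met
8. resident bill of rights present → met
9. admission agreement template present → met
10. fire-alarm system test 666 days ago vs limit 730 → met
Not met: 2, 5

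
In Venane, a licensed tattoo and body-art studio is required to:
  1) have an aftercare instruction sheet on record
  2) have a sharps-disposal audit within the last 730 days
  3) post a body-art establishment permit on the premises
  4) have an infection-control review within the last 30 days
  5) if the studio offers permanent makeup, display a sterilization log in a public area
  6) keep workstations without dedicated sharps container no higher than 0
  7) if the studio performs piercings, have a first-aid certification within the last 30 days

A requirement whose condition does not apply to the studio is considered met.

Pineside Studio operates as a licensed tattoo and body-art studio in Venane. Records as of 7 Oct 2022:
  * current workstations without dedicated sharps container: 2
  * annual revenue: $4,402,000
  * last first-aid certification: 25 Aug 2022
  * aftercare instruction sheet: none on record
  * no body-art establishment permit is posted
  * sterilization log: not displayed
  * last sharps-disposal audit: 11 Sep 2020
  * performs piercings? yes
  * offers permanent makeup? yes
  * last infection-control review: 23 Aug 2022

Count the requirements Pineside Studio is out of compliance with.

7

1. aftercare instruction sheet absent → not met
2. sharps-disposal audit 756 days ago vs limit 730 → not met
3. body-art establishment permit absent → not met
4. infection-control review 45 days ago vs limit 30 → not met
5. condition 'offers permanent makeup' holds; sterilization log absent → not met
6. workstations without dedicated sharps container 2 > 0 → not met
7. condition 'performs piercings' holds; first-aid certification 43 days ago vs limit 30 → not met
Not met: 7 of 7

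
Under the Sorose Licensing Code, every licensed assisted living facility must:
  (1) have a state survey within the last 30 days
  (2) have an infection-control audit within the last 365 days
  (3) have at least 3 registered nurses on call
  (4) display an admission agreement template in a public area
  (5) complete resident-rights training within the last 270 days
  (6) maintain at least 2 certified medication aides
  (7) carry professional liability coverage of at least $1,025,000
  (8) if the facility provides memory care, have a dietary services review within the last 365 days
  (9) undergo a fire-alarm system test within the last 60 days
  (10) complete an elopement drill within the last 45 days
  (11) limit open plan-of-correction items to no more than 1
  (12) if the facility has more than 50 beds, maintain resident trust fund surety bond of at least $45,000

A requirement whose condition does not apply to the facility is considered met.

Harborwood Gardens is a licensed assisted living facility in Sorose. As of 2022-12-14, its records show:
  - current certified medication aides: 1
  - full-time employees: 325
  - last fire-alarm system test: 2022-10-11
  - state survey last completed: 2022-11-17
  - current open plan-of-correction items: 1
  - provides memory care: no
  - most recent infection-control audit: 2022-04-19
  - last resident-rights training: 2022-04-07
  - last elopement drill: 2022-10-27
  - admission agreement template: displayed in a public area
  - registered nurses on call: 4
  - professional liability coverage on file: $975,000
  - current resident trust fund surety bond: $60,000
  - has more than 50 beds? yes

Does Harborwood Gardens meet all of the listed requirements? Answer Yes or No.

No

1. state survey 27 days ago vs limit 30 → met
2. infection-control audit 239 days ago vs limit 365 → met
3. registered nurses on call 4 ≥ 3 → met
4. admission agreement template present → met
5. resident-rights training 251 days ago vs limit 270 → met
6. certified medication aides 1 < 2 → not met
7. professional liability coverage $975,000 < $1,025,000 → not met
8. condition 'provides memory care' does not hold → requirement n/a → met
9. fire-alarm system test 64 days ago vs limit 60 → not met
10. elopement drill 48 days ago vs limit 45 → not met
11. open plan-of-correction items 1 ≤ 1 → met
12. condition 'has more than 50 beds' holds; resident trust fund surety bond $60,000 ≥ $45,000 → met
Not met: 6, 7, 9, 10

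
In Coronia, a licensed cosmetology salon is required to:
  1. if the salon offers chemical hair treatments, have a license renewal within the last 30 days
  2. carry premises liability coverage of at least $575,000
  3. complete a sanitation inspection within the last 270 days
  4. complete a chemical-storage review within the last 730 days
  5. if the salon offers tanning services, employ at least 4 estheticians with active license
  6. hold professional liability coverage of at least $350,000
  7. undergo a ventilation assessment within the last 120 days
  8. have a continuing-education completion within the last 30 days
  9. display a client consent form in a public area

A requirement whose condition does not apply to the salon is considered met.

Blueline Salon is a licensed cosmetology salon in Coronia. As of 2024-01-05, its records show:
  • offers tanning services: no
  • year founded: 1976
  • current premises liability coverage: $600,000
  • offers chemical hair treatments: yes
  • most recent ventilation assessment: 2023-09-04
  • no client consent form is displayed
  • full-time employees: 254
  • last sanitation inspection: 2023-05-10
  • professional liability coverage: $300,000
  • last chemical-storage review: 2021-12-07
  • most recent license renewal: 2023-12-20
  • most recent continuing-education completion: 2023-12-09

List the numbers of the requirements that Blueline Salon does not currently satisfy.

1. condition 'offers chemical hair treatments' holds; license renewal 16 days ago vs limit 30 → met
2. premises liability coverage $600,000 ≥ $575,000 → met
3. sanitation inspection 240 days ago vs limit 270 → met
4. chemical-storage review 759 days ago vs limit 730 → not met
5. condition 'offers tanning services' does not hold → requirement n/a → met
6. professional liability coverage $300,000 < $350,000 → not met
7. ventilation assessment 123 days ago vs limit 120 → not met
8. continuing-education completion 27 days ago vs limit 30 → met
9. client consent form absent → not met
Not met: 4, 6, 7, 9

4, 6, 7, 9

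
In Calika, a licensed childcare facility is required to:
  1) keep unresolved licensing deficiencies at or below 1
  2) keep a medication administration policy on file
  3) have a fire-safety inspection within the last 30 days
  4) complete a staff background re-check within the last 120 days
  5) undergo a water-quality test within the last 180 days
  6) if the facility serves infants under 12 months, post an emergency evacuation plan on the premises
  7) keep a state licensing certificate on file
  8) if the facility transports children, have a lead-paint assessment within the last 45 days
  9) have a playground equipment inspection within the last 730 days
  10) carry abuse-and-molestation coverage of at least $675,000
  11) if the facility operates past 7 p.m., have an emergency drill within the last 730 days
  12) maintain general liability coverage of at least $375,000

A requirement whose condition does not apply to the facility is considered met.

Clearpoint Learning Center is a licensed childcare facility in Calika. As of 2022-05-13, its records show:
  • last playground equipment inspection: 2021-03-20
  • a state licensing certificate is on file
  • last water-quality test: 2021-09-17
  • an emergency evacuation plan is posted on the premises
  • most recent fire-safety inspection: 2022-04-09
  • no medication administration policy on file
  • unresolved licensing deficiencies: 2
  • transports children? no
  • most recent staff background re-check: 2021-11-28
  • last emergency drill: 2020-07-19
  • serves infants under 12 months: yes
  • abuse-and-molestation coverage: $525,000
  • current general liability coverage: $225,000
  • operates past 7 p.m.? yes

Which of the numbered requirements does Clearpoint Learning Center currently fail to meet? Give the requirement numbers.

1, 2, 3, 4, 5, 10, 12

1. unresolved licensing deficiencies 2 > 1 → not met
2. medication administration policy absent → not met
3. fire-safety inspection 34 days ago vs limit 30 → not met
4. staff background re-check 166 days ago vs limit 120 → not met
5. water-quality test 238 days ago vs limit 180 → not met
6. condition 'serves infants under 12 months' holds; emergency evacuation plan present → met
7. state licensing certificate present → met
8. condition 'transports children' does not hold → requirement n/a → met
9. playground equipment inspection 419 days ago vs limit 730 → met
10. abuse-and-molestation coverage $525,000 < $675,000 → not met
11. condition 'operates past 7 p.m.' holds; emergency drill 663 days ago vs limit 730 → met
12. general liability coverage $225,000 < $375,000 → not met
Not met: 1, 2, 3, 4, 5, 10, 12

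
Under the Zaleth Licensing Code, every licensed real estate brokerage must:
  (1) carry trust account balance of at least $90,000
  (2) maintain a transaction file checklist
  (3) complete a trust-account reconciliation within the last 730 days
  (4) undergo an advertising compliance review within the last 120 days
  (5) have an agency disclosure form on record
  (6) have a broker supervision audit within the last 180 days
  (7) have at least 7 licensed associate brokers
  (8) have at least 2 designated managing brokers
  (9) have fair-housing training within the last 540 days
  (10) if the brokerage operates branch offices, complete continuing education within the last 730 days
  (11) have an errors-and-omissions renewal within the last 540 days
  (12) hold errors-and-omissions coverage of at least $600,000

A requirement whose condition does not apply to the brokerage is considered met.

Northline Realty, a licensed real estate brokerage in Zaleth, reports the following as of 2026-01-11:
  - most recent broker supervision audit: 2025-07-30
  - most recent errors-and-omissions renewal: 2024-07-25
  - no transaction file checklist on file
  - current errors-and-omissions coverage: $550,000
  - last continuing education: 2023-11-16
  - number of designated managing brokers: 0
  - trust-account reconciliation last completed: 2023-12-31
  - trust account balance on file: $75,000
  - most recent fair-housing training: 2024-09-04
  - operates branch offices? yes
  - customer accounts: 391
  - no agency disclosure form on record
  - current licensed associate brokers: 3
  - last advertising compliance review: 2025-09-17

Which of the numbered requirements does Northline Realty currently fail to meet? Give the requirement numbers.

1, 2, 3, 5, 7, 8, 10, 12

1. trust account balance $75,000 < $90,000 → not met
2. transaction file checklist absent → not met
3. trust-account reconciliation 742 days ago vs limit 730 → not met
4. advertising compliance review 116 days ago vs limit 120 → met
5. agency disclosure form absent → not met
6. broker supervision audit 165 days ago vs limit 180 → met
7. licensed associate brokers 3 < 7 → not met
8. designated managing brokers 0 < 2 → not met
9. fair-housing training 494 days ago vs limit 540 → met
10. condition 'operates branch offices' holds; continuing education 787 days ago vs limit 730 → not met
11. errors-and-omissions renewal 535 days ago vs limit 540 → met
12. errors-and-omissions coverage $550,000 < $600,000 → not met
Not met: 1, 2, 3, 5, 7, 8, 10, 12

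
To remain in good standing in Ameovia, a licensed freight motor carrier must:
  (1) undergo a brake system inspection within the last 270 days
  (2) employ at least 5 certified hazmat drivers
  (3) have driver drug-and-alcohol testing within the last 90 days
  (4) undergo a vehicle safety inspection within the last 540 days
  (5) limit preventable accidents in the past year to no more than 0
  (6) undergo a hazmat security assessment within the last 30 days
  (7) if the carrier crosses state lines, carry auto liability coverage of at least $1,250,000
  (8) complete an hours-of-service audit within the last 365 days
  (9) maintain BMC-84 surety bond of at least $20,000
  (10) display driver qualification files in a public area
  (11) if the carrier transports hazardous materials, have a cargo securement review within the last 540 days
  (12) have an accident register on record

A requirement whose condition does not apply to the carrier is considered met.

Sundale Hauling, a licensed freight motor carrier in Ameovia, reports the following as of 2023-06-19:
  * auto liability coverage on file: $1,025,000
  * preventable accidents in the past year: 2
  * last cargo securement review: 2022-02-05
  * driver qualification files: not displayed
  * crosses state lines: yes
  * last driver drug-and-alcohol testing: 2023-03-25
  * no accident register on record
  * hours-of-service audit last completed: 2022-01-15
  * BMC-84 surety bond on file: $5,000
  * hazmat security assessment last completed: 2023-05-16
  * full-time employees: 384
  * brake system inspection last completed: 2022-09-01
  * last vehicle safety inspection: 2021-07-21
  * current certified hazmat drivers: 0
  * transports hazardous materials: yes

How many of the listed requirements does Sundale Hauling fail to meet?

10

1. brake system inspection 291 days ago vs limit 270 → not met
2. certified hazmat drivers 0 < 5 → not met
3. driver drug-and-alcohol testing 86 days ago vs limit 90 → met
4. vehicle safety inspection 698 days ago vs limit 540 → not met
5. preventable accidents in the past year 2 > 0 → not met
6. hazmat security assessment 34 days ago vs limit 30 → not met
7. condition 'crosses state lines' holds; auto liability coverage $1,025,000 < $1,250,000 → not met
8. hours-of-service audit 520 days ago vs limit 365 → not met
9. BMC-84 surety bond $5,000 < $20,000 → not met
10. driver qualification files absent → not met
11. condition 'transports hazardous materials' holds; cargo securement review 499 days ago vs limit 540 → met
12. accident register absent → not met
Not met: 10 of 12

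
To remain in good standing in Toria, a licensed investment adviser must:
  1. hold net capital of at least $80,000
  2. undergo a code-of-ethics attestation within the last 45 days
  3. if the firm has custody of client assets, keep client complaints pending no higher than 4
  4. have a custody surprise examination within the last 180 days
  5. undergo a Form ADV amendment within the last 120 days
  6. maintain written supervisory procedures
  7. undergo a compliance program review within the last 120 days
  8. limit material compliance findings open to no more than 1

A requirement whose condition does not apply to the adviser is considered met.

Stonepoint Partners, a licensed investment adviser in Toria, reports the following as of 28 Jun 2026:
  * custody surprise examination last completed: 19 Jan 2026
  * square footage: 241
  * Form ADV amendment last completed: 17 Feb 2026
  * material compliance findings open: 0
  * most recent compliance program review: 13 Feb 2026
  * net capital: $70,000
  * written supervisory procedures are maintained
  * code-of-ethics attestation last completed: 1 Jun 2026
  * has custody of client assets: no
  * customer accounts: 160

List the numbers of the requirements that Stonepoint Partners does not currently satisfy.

1, 5, 7

1. net capital $70,000 < $80,000 → not met
2. code-of-ethics attestation 27 days ago vs limit 45 → met
3. condition 'has custody of client assets' does not hold → requirement n/a → met
4. custody surprise examination 160 days ago vs limit 180 → met
5. Form ADV amendment 131 days ago vs limit 120 → not met
6. written supervisory procedures present → met
7. compliance program review 135 days ago vs limit 120 → not met
8. material compliance findings open 0 ≤ 1 → met
Not met: 1, 5, 7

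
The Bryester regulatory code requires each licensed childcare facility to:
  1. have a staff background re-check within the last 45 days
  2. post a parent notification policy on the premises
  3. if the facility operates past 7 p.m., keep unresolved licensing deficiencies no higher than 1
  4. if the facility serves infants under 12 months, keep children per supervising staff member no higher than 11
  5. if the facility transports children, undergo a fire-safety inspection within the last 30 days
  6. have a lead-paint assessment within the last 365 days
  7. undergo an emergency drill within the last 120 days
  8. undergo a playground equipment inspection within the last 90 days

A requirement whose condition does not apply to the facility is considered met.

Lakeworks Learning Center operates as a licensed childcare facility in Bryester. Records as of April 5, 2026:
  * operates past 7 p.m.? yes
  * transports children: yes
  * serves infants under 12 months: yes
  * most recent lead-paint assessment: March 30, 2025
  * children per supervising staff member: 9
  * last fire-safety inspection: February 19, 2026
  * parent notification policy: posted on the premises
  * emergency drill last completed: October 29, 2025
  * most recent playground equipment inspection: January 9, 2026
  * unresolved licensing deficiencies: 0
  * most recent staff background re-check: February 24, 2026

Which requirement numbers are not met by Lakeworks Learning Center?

1. staff background re-check 40 days ago vs limit 45 → met
2. parent notification policy present → met
3. condition 'operates past 7 p.m.' holds; unresolved licensing deficiencies 0 ≤ 1 → met
4. condition 'serves infants under 12 months' holds; children per supervising staff member 9 ≤ 11 → met
5. condition 'transports children' holds; fire-safety inspection 45 days ago vs limit 30 → not met
6. lead-paint assessment 371 days ago vs limit 365 → not met
7. emergency drill 158 days ago vs limit 120 → not met
8. playground equipment inspection 86 days ago vs limit 90 → met
Not met: 5, 6, 7

5, 6, 7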